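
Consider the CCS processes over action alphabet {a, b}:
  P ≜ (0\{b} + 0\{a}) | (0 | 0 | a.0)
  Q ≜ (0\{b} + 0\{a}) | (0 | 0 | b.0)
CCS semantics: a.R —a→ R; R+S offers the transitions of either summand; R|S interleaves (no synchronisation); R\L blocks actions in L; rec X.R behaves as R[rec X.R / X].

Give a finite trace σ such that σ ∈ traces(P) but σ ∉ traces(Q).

a

P's transition system — 2 states:
  m0 = (0\{b} + 0\{a}) | (0 | 0 | a.0) | —a→ m1
  m1 = (0\{b} + 0\{a}) | (0 | 0 | 0) | ·
Q's transition system — 2 states:
  n0 = (0\{b} + 0\{a}) | (0 | 0 | b.0) | —b→ n1
  n1 = (0\{b} + 0\{a}) | (0 | 0 | 0) | ·
Executing a from P (initial set {m0}):
  [1] a ⇒ {m1}
  ✓ P
Executing a from Q (initial set {n0}):
  [1] a ⇒ ∅ (Q stuck)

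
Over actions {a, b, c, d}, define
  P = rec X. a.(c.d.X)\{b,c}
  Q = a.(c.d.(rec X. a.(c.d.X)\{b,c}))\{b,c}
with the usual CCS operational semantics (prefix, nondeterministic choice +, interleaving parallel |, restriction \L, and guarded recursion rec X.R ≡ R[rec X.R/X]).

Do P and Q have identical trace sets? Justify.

Reachable graph of P (2 states):
  m0 = rec X. a.(c.d.X)\{b,c} has moves —a→ m1
  m1 = (c.d.(rec X. a.(c.d.X)\{b,c}))\{b,c} has moves deadlocked
Reachable graph of Q (2 states):
  n0 = a.(c.d.(rec X. a.(c.d.X)\{b,c}))\{b,c} has moves —a→ n1
  n1 = (c.d.(rec X. a.(c.d.X)\{b,c}))\{b,c} has moves deadlocked
Bisimilarity quotient blocks:
  B0 = {m0, n0}
  B1 = {m1, n1}
m0 ∈ B0, n0 ∈ B0 → same block
Bisimilar ⇒ trace-equivalent.

trace-equivalent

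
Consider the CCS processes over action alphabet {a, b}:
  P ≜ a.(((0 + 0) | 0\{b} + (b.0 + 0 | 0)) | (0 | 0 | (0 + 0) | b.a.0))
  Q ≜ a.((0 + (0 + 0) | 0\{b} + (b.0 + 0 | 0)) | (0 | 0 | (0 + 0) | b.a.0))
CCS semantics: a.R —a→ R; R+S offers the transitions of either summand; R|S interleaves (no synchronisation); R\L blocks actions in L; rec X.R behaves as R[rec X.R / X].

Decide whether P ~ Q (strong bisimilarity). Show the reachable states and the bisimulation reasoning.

YES

P's transition system — 7 states:
  m0 = a.(((0 + 0) | 0\{b} + (b.0 + 0 | 0)) | (0 | 0 | (0 + 0) | b.a.0)) has moves --a--▸ m1
  m1 = ((0 + 0) | 0\{b} + (b.0 + 0 | 0)) | (0 | 0 | (0 + 0) | b.a.0) has moves --b--▸ m2, --b--▸ m3
  m2 = ((0 + 0) | 0\{b} + (b.0 + 0 | 0)) | (0 | 0 | (0 + 0) | a.0) has moves --a--▸ m4, --b--▸ m5
  m3 = 0 | (0 | 0 | (0 + 0) | b.a.0) has moves --b--▸ m5
  m4 = ((0 + 0) | 0\{b} + (b.0 + 0 | 0)) | (0 | 0 | (0 + 0) | 0) has moves --b--▸ m6
  m5 = 0 | (0 | 0 | (0 + 0) | a.0) has moves --a--▸ m6
  m6 = 0 | (0 | 0 | (0 + 0) | 0) has moves stopped
Q's transition system — 7 states:
  n0 = a.((0 + (0 + 0) | 0\{b} + (b.0 + 0 | 0)) | (0 | 0 | (0 + 0) | b.a.0)) has moves --a--▸ n1
  n1 = (0 + (0 + 0) | 0\{b} + (b.0 + 0 | 0)) | (0 | 0 | (0 + 0) | b.a.0) has moves --b--▸ n2, --b--▸ n3
  n2 = (0 + (0 + 0) | 0\{b} + (b.0 + 0 | 0)) | (0 | 0 | (0 + 0) | a.0) has moves --a--▸ n4, --b--▸ n5
  n3 = 0 | (0 | 0 | (0 + 0) | b.a.0) has moves --b--▸ n5
  n4 = (0 + (0 + 0) | 0\{b} + (b.0 + 0 | 0)) | (0 | 0 | (0 + 0) | 0) has moves --b--▸ n6
  n5 = 0 | (0 | 0 | (0 + 0) | a.0) has moves --a--▸ n6
  n6 = 0 | (0 | 0 | (0 + 0) | 0) has moves stopped
Partition-refinement fixed point:
  B0 = {m0, n0}
  B1 = {m1, n1}
  B2 = {m2, n2}
  B3 = {m4, n4}
  B4 = {m6, n6}
  B5 = {m5, n5}
  B6 = {m3, n3}
m0 ∈ B0, n0 ∈ B0 → same block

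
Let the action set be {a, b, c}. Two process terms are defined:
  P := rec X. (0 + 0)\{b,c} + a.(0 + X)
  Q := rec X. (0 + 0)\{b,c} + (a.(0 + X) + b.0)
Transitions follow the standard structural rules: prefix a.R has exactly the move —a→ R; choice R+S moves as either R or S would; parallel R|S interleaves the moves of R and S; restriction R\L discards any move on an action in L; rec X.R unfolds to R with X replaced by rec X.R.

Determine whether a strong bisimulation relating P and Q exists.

P's transition system — 2 states:
  u0 = rec X. (0 + 0)\{b,c} + a.(0 + X) has moves —a→ u1
  u1 = 0 + (rec X. (0 + 0)\{b,c} + a.(0 + X)) has moves —a→ u1
Q's transition system — 3 states:
  v0 = rec X. (0 + 0)\{b,c} + (a.(0 + X) + b.0) has moves —a→ v1, —b→ v2
  v1 = 0 + (rec X. (0 + 0)\{b,c} + (a.(0 + X) + b.0)) has moves —a→ v1, —b→ v2
  v2 = 0 has moves ∅
Bisimilarity quotient blocks:
  B0 = {u0, u1}
  B1 = {v0, v1}
  B2 = {v2}
u0 ∈ B0, v0 ∈ B1 → different blocks

NO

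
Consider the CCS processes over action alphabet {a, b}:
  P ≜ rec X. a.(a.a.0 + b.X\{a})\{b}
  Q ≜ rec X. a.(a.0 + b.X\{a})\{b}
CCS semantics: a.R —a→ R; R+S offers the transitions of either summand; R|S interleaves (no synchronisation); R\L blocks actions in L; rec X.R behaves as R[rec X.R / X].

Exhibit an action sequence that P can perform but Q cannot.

Reachable graph of P (4 states):
  u0 = rec X. a.(a.a.0 + b.X\{a})\{b} → -a-> u1
  u1 = (a.a.0 + b.(rec X. a.(a.a.0 + b.X\{a})\{b})\{a})\{b} → -a-> u2
  u2 = (a.0)\{b} → -a-> u3
  u3 = 0\{b} → deadlocked
Reachable graph of Q (3 states):
  v0 = rec X. a.(a.0 + b.X\{a})\{b} → -a-> v1
  v1 = (a.0 + b.(rec X. a.(a.0 + b.X\{a})\{b})\{a})\{b} → -a-> v2
  v2 = 0\{b} → deadlocked
Executing aaa from P (initial set {u0}):
  after a @ step 1: {u1}
  after a @ step 2: {u2}
  after a @ step 3: {u3}
  P completes σ.
Executing aaa from Q (initial set {v0}):
  after a @ step 1: {v1}
  after a @ step 2: {v2}
  after a @ step 3: no successor for Q

aaa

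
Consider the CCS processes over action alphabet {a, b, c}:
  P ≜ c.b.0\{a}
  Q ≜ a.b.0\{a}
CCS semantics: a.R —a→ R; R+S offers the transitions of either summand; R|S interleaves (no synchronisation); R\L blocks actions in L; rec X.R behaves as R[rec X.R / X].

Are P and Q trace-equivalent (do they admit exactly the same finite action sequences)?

P's transition system — 3 states:
  p0 = c.b.0\{a} has moves —c→ p1
  p1 = b.0\{a} has moves —b→ p2
  p2 = 0\{a} has moves (no moves)
Q's transition system — 3 states:
  q0 = a.b.0\{a} has moves —a→ q1
  q1 = b.0\{a} has moves —b→ q2
  q2 = 0\{a} has moves (no moves)
Trace ⟨c⟩ through P, begin at {p0}:
  step 1 (c): {p1}
  ✓ P
Trace ⟨c⟩ through Q, begin at {q0}:
  step 1 (c): ∅ (Q stuck)

trace-distinct — witness ⟨c⟩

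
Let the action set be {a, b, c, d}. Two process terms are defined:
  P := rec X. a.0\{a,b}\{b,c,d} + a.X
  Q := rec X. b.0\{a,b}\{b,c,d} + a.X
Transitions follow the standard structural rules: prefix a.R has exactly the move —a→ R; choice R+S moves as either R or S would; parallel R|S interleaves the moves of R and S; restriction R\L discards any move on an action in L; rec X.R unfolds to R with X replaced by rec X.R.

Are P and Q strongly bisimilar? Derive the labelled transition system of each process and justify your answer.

NO

Reachable graph of P (2 states):
  u0 = rec X. a.0\{a,b}\{b,c,d} + a.X :: ··a··> u0, ··a··> u1
  u1 = 0\{a,b}\{b,c,d} :: stopped
Reachable graph of Q (2 states):
  v0 = rec X. b.0\{a,b}\{b,c,d} + a.X :: ··a··> v0, ··b··> v1
  v1 = 0\{a,b}\{b,c,d} :: stopped
Partition-refinement fixed point:
  B0 = {u0}
  B1 = {u1, v1}
  B2 = {v0}
u0 ∈ B0, v0 ∈ B2 → different blocks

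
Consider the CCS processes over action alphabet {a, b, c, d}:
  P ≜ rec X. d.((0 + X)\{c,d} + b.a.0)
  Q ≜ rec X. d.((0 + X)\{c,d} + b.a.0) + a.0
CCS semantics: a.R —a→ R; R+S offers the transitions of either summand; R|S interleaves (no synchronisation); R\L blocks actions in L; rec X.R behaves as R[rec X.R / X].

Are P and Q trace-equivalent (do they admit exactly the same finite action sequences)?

LTS(P): 4 reachable states
  u0 = rec X. d.((0 + X)\{c,d} + b.a.0) | -d-> u1
  u1 = (0 + (rec X. d.((0 + X)\{c,d} + b.a.0)))\{c,d} + b.a.0 | -b-> u2
  u2 = a.0 | -a-> u3
  u3 = 0 | stopped
LTS(Q): 5 reachable states
  v0 = rec X. d.((0 + X)\{c,d} + b.a.0) + a.0 | -a-> v1, -d-> v2
  v1 = 0 | stopped
  v2 = (0 + (rec X. d.((0 + X)\{c,d} + b.a.0) + a.0))\{c,d} + b.a.0 | -a-> v3, -b-> v4
  v3 = 0\{c,d} | stopped
  v4 = a.0 | -a-> v1
Executing a from Q (initial set {v0}):
  step 1 (a): {v1}
  — Q admits the full trace.
Executing a from P (initial set {u0}):
  step 1 (a): ∅  — P cannot continue

traces(P) ≠ traces(Q) — witness ⟨a⟩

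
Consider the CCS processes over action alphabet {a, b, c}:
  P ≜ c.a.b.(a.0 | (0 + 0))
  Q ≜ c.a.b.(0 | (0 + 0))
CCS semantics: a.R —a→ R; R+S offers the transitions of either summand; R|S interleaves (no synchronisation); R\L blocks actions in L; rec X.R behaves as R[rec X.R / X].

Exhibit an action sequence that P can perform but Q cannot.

LTS(P): 5 reachable states
  m0 = c.a.b.(a.0 | (0 + 0)) :: =c=> m1
  m1 = a.b.(a.0 | (0 + 0)) :: =a=> m2
  m2 = b.(a.0 | (0 + 0)) :: =b=> m3
  m3 = a.0 | (0 + 0) :: =a=> m4
  m4 = 0 | (0 + 0) :: ·
LTS(Q): 4 reachable states
  n0 = c.a.b.(0 | (0 + 0)) :: =c=> n1
  n1 = a.b.(0 | (0 + 0)) :: =a=> n2
  n2 = b.(0 | (0 + 0)) :: =b=> n3
  n3 = 0 | (0 + 0) :: ·
Trace ⟨caba⟩ through P, begin at {m0}:
  after c @ step 1: {m1}
  after a @ step 2: {m2}
  after b @ step 3: {m3}
  after a @ step 4: {m4}
  ✓ P
Trace ⟨caba⟩ through Q, begin at {n0}:
  after c @ step 1: {n1}
  after a @ step 2: {n2}
  after b @ step 3: {n3}
  after a @ step 4: ∅ (Q stuck)

caba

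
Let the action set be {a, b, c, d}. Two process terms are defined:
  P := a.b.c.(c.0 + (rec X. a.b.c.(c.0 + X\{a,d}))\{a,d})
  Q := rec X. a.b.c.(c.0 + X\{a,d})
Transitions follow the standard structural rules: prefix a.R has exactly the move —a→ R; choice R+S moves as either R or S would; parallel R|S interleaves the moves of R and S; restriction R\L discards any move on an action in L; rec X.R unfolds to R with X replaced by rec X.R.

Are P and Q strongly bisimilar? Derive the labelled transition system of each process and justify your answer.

bisimilar

Reachable graph of P (5 states):
  u0 = a.b.c.(c.0 + (rec X. a.b.c.(c.0 + X\{a,d}))\{a,d}) → ··a··> u1
  u1 = b.c.(c.0 + (rec X. a.b.c.(c.0 + X\{a,d}))\{a,d}) → ··b··> u2
  u2 = c.(c.0 + (rec X. a.b.c.(c.0 + X\{a,d}))\{a,d}) → ··c··> u3
  u3 = c.0 + (rec X. a.b.c.(c.0 + X\{a,d}))\{a,d} → ··c··> u4
  u4 = 0 → ∅
Reachable graph of Q (5 states):
  v0 = rec X. a.b.c.(c.0 + X\{a,d}) → ··a··> v1
  v1 = b.c.(c.0 + (rec X. a.b.c.(c.0 + X\{a,d}))\{a,d}) → ··b··> v2
  v2 = c.(c.0 + (rec X. a.b.c.(c.0 + X\{a,d}))\{a,d}) → ··c··> v3
  v3 = c.0 + (rec X. a.b.c.(c.0 + X\{a,d}))\{a,d} → ··c··> v4
  v4 = 0 → ∅
Bisimilarity quotient blocks:
  B0 = {u0, v0}
  B1 = {u1, v1}
  B2 = {u2, v2}
  B3 = {u3, v3}
  B4 = {u4, v4}
u0 ∈ B0, v0 ∈ B0 → same block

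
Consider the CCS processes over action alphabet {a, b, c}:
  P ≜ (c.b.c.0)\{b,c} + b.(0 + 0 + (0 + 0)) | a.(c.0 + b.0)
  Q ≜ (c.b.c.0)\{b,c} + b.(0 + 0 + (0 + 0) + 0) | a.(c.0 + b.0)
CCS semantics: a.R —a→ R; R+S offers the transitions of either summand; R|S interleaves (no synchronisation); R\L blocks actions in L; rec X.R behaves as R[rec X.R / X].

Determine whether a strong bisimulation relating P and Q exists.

Reachable graph of P (6 states):
  p0 = (c.b.c.0)\{b,c} + b.(0 + 0 + (0 + 0)) | a.(c.0 + b.0) | ··a··> p1, ··b··> p2
  p1 = b.(0 + 0 + (0 + 0)) | (c.0 + b.0) | ··b··> p3, ··b··> p4, ··c··> p4
  p2 = (0 + 0 + (0 + 0)) | a.(c.0 + b.0) | ··a··> p3
  p3 = (0 + 0 + (0 + 0)) | (c.0 + b.0) | ··b··> p5, ··c··> p5
  p4 = b.(0 + 0 + (0 + 0)) | 0 | ··b··> p5
  p5 = (0 + 0 + (0 + 0)) | 0 | ·
Reachable graph of Q (6 states):
  q0 = (c.b.c.0)\{b,c} + b.(0 + 0 + (0 + 0) + 0) | a.(c.0 + b.0) | ··a··> q1, ··b··> q2
  q1 = b.(0 + 0 + (0 + 0) + 0) | (c.0 + b.0) | ··b··> q3, ··b··> q4, ··c··> q4
  q2 = (0 + 0 + (0 + 0) + 0) | a.(c.0 + b.0) | ··a··> q3
  q3 = (0 + 0 + (0 + 0) + 0) | (c.0 + b.0) | ··b··> q5, ··c··> q5
  q4 = b.(0 + 0 + (0 + 0) + 0) | 0 | ··b··> q5
  q5 = (0 + 0 + (0 + 0) + 0) | 0 | ·
Coarsest stable partition (strong bisimilarity classes):
  B0 = {p0, q0}
  B1 = {p1, q1}
  B2 = {p3, q3}
  B3 = {p5, q5}
  B4 = {p4, q4}
  B5 = {p2, q2}
p0 ∈ B0, q0 ∈ B0 → same block

P ~ Q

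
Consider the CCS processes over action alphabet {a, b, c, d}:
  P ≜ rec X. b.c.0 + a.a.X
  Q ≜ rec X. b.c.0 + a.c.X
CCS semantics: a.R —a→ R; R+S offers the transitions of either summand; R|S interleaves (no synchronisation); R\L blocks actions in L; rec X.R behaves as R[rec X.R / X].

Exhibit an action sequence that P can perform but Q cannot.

LTS(P): 4 reachable states
  m0 = rec X. b.c.0 + a.a.X ⊢ --a--▸ m1, --b--▸ m2
  m1 = a.(rec X. b.c.0 + a.a.X) ⊢ --a--▸ m0
  m2 = c.0 ⊢ --c--▸ m3
  m3 = 0 ⊢ deadlocked
LTS(Q): 4 reachable states
  n0 = rec X. b.c.0 + a.c.X ⊢ --a--▸ n1, --b--▸ n2
  n1 = c.(rec X. b.c.0 + a.c.X) ⊢ --c--▸ n0
  n2 = c.0 ⊢ --c--▸ n3
  n3 = 0 ⊢ deadlocked
Trace ⟨aa⟩ through P, begin at {m0}:
  [1] a ⇒ {m1}
  [2] a ⇒ {m0}
  ✓ P
Trace ⟨aa⟩ through Q, begin at {n0}:
  [1] a ⇒ {n1}
  [2] a ⇒ no successor for Q

aa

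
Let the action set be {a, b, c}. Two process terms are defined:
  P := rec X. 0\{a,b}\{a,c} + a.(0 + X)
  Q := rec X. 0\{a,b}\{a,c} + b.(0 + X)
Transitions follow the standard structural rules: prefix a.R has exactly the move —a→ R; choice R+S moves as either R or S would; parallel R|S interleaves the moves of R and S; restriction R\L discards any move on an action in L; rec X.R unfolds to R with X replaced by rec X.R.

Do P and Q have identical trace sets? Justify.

trace-distinct — witness ⟨a⟩

P's transition system — 2 states:
  u0 = rec X. 0\{a,b}\{a,c} + a.(0 + X) ⊢ ··a··> u1
  u1 = 0 + (rec X. 0\{a,b}\{a,c} + a.(0 + X)) ⊢ ··a··> u1
Q's transition system — 2 states:
  v0 = rec X. 0\{a,b}\{a,c} + b.(0 + X) ⊢ ··b··> v1
  v1 = 0 + (rec X. 0\{a,b}\{a,c} + b.(0 + X)) ⊢ ··b··> v1
Executing a from P (initial set {u0}):
  [1] a ⇒ {u1}
  ✓ P
Executing a from Q (initial set {v0}):
  [1] a ⇒ no successor for Q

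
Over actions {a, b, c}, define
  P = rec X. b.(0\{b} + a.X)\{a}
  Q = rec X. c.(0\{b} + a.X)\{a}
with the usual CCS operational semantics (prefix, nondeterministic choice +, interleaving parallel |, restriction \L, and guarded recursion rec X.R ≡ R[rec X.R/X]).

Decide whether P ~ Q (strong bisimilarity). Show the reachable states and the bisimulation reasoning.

LTS(P): 2 reachable states
  u0 = rec X. b.(0\{b} + a.X)\{a} | —b→ u1
  u1 = (0\{b} + a.(rec X. b.(0\{b} + a.X)\{a}))\{a} | (no moves)
LTS(Q): 2 reachable states
  v0 = rec X. c.(0\{b} + a.X)\{a} | —c→ v1
  v1 = (0\{b} + a.(rec X. c.(0\{b} + a.X)\{a}))\{a} | (no moves)
Partition-refinement fixed point:
  B0 = {u0}
  B1 = {u1, v1}
  B2 = {v0}
u0 ∈ B0, v0 ∈ B2 → different blocks

NO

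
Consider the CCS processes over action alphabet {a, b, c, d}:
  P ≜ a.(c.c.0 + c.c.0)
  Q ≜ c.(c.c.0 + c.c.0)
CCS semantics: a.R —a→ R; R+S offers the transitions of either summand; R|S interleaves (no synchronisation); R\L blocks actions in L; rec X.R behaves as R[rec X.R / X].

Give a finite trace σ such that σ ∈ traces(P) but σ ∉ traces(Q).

LTS(P): 4 reachable states
  m0 = a.(c.c.0 + c.c.0) :: —a→ m1
  m1 = c.c.0 + c.c.0 :: —c→ m2
  m2 = c.0 :: —c→ m3
  m3 = 0 :: stopped
LTS(Q): 4 reachable states
  n0 = c.(c.c.0 + c.c.0) :: —c→ n1
  n1 = c.c.0 + c.c.0 :: —c→ n2
  n2 = c.0 :: —c→ n3
  n3 = 0 :: stopped
Trace ⟨a⟩ through P, begin at {m0}:
  step 1 (a): {m1}
  — P admits the full trace.
Trace ⟨a⟩ through Q, begin at {n0}:
  step 1 (a): no successor for Q

a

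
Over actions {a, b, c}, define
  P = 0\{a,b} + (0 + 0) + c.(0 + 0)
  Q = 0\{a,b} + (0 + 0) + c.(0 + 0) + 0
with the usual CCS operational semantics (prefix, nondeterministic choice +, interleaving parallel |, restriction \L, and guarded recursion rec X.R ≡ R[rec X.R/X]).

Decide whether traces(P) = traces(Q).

Reachable graph of P (2 states):
  u0 = 0\{a,b} + (0 + 0) + c.(0 + 0) | —c→ u1
  u1 = 0 + 0 | (no moves)
Reachable graph of Q (2 states):
  v0 = 0\{a,b} + (0 + 0) + c.(0 + 0) + 0 | —c→ v1
  v1 = 0 + 0 | (no moves)
Partition-refinement fixed point:
  B0 = {u0, v0}
  B1 = {u1, v1}
u0 ∈ B0, v0 ∈ B0 → same block
Bisimilar ⇒ trace-equivalent.

trace-equivalent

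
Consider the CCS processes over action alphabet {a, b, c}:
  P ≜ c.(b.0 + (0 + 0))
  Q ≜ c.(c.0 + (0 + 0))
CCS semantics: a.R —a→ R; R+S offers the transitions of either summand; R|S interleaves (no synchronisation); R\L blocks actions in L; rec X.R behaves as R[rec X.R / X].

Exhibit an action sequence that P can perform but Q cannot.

Reachable graph of P (3 states):
  p0 = c.(b.0 + (0 + 0)) ⊢ =c=> p1
  p1 = b.0 + (0 + 0) ⊢ =b=> p2
  p2 = 0 ⊢ ·
Reachable graph of Q (3 states):
  q0 = c.(c.0 + (0 + 0)) ⊢ =c=> q1
  q1 = c.0 + (0 + 0) ⊢ =c=> q2
  q2 = 0 ⊢ ·
Trace ⟨cb⟩ through P, begin at {p0}:
  after c @ step 1: {p1}
  after b @ step 2: {p2}
  — P admits the full trace.
Trace ⟨cb⟩ through Q, begin at {q0}:
  after c @ step 1: {q1}
  after b @ step 2: ∅ (Q stuck)

cb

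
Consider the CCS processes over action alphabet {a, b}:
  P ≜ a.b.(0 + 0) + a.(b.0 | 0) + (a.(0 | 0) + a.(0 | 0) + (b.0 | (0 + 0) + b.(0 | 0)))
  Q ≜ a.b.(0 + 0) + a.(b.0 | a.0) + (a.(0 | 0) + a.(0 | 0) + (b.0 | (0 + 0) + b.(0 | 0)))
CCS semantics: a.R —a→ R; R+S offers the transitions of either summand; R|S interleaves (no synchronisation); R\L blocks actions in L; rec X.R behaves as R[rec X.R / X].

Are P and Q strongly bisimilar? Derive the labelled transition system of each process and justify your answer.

NO

Reachable graph of P (6 states):
  m0 = a.b.(0 + 0) + a.(b.0 | 0) + (a.(0 | 0) + a.(0 | 0) + (b.0 | (0 + 0) + b.(0 | 0))) :: --a--▸ m1, --a--▸ m2, --a--▸ m3, --b--▸ m1, --b--▸ m4
  m1 = 0 | 0 :: deadlocked
  m2 = b.(0 + 0) :: --b--▸ m5
  m3 = b.0 | 0 :: --b--▸ m1
  m4 = 0 | (0 + 0) :: deadlocked
  m5 = 0 + 0 :: deadlocked
Reachable graph of Q (8 states):
  n0 = a.b.(0 + 0) + a.(b.0 | a.0) + (a.(0 | 0) + a.(0 | 0) + (b.0 | (0 + 0) + b.(0 | 0))) :: --a--▸ n1, --a--▸ n2, --a--▸ n3, --b--▸ n1, --b--▸ n4
  n1 = 0 | 0 :: deadlocked
  n2 = b.(0 + 0) :: --b--▸ n5
  n3 = b.0 | a.0 :: --a--▸ n6, --b--▸ n7
  n4 = 0 | (0 + 0) :: deadlocked
  n5 = 0 + 0 :: deadlocked
  n6 = b.0 | 0 :: --b--▸ n1
  n7 = 0 | a.0 :: --a--▸ n1
Coarsest stable partition (strong bisimilarity classes):
  B0 = {m0}
  B1 = {m2, m3, n2, n6}
  B2 = {m1, m4, m5, n1, n4, n5}
  B3 = {n0}
  B4 = {n3}
  B5 = {n7}
m0 ∈ B0, n0 ∈ B3 → different blocks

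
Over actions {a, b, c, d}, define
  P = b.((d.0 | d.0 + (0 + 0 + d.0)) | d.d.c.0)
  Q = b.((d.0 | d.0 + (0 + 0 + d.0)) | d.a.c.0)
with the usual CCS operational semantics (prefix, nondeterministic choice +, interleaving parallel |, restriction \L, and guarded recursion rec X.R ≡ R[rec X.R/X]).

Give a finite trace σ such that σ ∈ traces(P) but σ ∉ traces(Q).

LTS(P): 21 reachable states
  m0 = b.((d.0 | d.0 + (0 + 0 + d.0)) | d.d.c.0) has moves -b-> m1
  m1 = (d.0 | d.0 + (0 + 0 + d.0)) | d.d.c.0 has moves -d-> m2, -d-> m3, -d-> m4, -d-> m5
  m2 = (d.0 | d.0 + (0 + 0 + d.0)) | d.c.0 has moves -d-> m6, -d-> m7, -d-> m8, -d-> m9
  m3 = 0 | d.0 | d.d.c.0 has moves -d-> m10, -d-> m7
  m4 = 0 | d.d.c.0 has moves -d-> m8
  m5 = d.0 | 0 | d.d.c.0 has moves -d-> m10, -d-> m9
  m6 = (d.0 | d.0 + (0 + 0 + d.0)) | c.0 has moves -c-> m11, -d-> m12, -d-> m13, -d-> m14
  m7 = 0 | d.0 | d.c.0 has moves -d-> m13, -d-> m15
  m8 = 0 | d.c.0 has moves -d-> m12
  m9 = d.0 | 0 | d.c.0 has moves -d-> m14, -d-> m15
  m10 = 0 | 0 | d.d.c.0 has moves -d-> m15
  m11 = (d.0 | d.0 + (0 + 0 + d.0)) | 0 has moves -d-> m16, -d-> m17, -d-> m18
  m12 = 0 | c.0 has moves -c-> m16
  m13 = 0 | d.0 | c.0 has moves -c-> m17, -d-> m19
  m14 = d.0 | 0 | c.0 has moves -c-> m18, -d-> m19
  m15 = 0 | 0 | d.c.0 has moves -d-> m19
  m16 = 0 | 0 has moves deadlocked
  m17 = 0 | d.0 | 0 has moves -d-> m20
  m18 = d.0 | 0 | 0 has moves -d-> m20
  m19 = 0 | 0 | c.0 has moves -c-> m20
  m20 = 0 | 0 | 0 has moves deadlocked
LTS(Q): 21 reachable states
  n0 = b.((d.0 | d.0 + (0 + 0 + d.0)) | d.a.c.0) has moves -b-> n1
  n1 = (d.0 | d.0 + (0 + 0 + d.0)) | d.a.c.0 has moves -d-> n2, -d-> n3, -d-> n4, -d-> n5
  n2 = (d.0 | d.0 + (0 + 0 + d.0)) | a.c.0 has moves -a-> n6, -d-> n7, -d-> n8, -d-> n9
  n3 = 0 | d.0 | d.a.c.0 has moves -d-> n10, -d-> n8
  n4 = 0 | d.a.c.0 has moves -d-> n7
  n5 = d.0 | 0 | d.a.c.0 has moves -d-> n10, -d-> n9
  n6 = (d.0 | d.0 + (0 + 0 + d.0)) | c.0 has moves -c-> n11, -d-> n12, -d-> n13, -d-> n14
  n7 = 0 | a.c.0 has moves -a-> n12
  n8 = 0 | d.0 | a.c.0 has moves -a-> n13, -d-> n15
  n9 = d.0 | 0 | a.c.0 has moves -a-> n14, -d-> n15
  n10 = 0 | 0 | d.a.c.0 has moves -d-> n15
  n11 = (d.0 | d.0 + (0 + 0 + d.0)) | 0 has moves -d-> n16, -d-> n17, -d-> n18
  n12 = 0 | c.0 has moves -c-> n16
  n13 = 0 | d.0 | c.0 has moves -c-> n17, -d-> n19
  n14 = d.0 | 0 | c.0 has moves -c-> n18, -d-> n19
  n15 = 0 | 0 | a.c.0 has moves -a-> n19
  n16 = 0 | 0 has moves deadlocked
  n17 = 0 | d.0 | 0 has moves -d-> n20
  n18 = d.0 | 0 | 0 has moves -d-> n20
  n19 = 0 | 0 | c.0 has moves -c-> n20
  n20 = 0 | 0 | 0 has moves deadlocked
Trace ⟨bddc⟩ through P, begin at {m0}:
  after b @ step 1: {m1}
  after d @ step 2: {m2, m3, m4, m5}
  after d @ step 3: {m10, m6, m7, m8, m9}
  after c @ step 4: {m11}
  — P admits the full trace.
Trace ⟨bddc⟩ through Q, begin at {n0}:
  after b @ step 1: {n1}
  after d @ step 2: {n2, n3, n4, n5}
  after d @ step 3: {n10, n7, n8, n9}
  after c @ step 4: ∅  — Q cannot continue

bddc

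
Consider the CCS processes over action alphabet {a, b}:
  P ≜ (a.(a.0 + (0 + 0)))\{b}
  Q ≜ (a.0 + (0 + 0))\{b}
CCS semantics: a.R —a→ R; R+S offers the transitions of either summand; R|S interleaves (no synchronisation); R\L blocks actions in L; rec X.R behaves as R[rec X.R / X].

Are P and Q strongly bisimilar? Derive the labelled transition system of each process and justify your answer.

P ≁ Q

LTS(P): 3 reachable states
  s0 = (a.(a.0 + (0 + 0)))\{b} has moves -a-> s1
  s1 = (a.0 + (0 + 0))\{b} has moves -a-> s2
  s2 = 0\{b} has moves (no moves)
LTS(Q): 2 reachable states
  t0 = (a.0 + (0 + 0))\{b} has moves -a-> t1
  t1 = 0\{b} has moves (no moves)
Partition-refinement fixed point:
  B0 = {s0}
  B1 = {s1, t0}
  B2 = {s2, t1}
s0 ∈ B0, t0 ∈ B1 → different blocks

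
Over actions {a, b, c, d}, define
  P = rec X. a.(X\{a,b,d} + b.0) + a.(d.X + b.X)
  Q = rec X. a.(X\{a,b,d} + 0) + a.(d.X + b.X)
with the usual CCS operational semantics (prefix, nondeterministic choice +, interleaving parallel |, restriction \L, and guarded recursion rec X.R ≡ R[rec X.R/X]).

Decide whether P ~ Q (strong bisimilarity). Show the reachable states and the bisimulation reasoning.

not bisimilar

Reachable graph of P (4 states):
  p0 = rec X. a.(X\{a,b,d} + b.0) + a.(d.X + b.X) | —a→ p1, —a→ p2
  p1 = (rec X. a.(X\{a,b,d} + b.0) + a.(d.X + b.X))\{a,b,d} + b.0 | —b→ p3
  p2 = d.(rec X. a.(X\{a,b,d} + b.0) + a.(d.X + b.X)) + b.(rec X. a.(X\{a,b,d} + b.0) + a.(d.X + b.X)) | —b→ p0, —d→ p0
  p3 = 0 | ∅
Reachable graph of Q (3 states):
  q0 = rec X. a.(X\{a,b,d} + 0) + a.(d.X + b.X) | —a→ q1, —a→ q2
  q1 = (rec X. a.(X\{a,b,d} + 0) + a.(d.X + b.X))\{a,b,d} + 0 | ∅
  q2 = d.(rec X. a.(X\{a,b,d} + 0) + a.(d.X + b.X)) + b.(rec X. a.(X\{a,b,d} + 0) + a.(d.X + b.X)) | —b→ q0, —d→ q0
Partition-refinement fixed point:
  B0 = {p0}
  B1 = {p1}
  B2 = {p3, q1}
  B3 = {p2}
  B4 = {q0}
  B5 = {q2}
p0 ∈ B0, q0 ∈ B4 → different blocks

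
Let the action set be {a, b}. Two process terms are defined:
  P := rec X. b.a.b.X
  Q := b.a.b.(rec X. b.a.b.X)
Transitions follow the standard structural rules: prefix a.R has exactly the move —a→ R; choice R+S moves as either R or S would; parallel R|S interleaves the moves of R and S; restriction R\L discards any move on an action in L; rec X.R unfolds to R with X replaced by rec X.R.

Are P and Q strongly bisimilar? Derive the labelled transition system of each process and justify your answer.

Reachable graph of P (3 states):
  s0 = rec X. b.a.b.X | --b--▸ s1
  s1 = a.b.(rec X. b.a.b.X) | --a--▸ s2
  s2 = b.(rec X. b.a.b.X) | --b--▸ s0
Reachable graph of Q (4 states):
  t0 = b.a.b.(rec X. b.a.b.X) | --b--▸ t1
  t1 = a.b.(rec X. b.a.b.X) | --a--▸ t2
  t2 = b.(rec X. b.a.b.X) | --b--▸ t3
  t3 = rec X. b.a.b.X | --b--▸ t1
Partition-refinement fixed point:
  B0 = {s0, t0, t3}
  B1 = {s1, t1}
  B2 = {s2, t2}
s0 ∈ B0, t0 ∈ B0 → same block

YES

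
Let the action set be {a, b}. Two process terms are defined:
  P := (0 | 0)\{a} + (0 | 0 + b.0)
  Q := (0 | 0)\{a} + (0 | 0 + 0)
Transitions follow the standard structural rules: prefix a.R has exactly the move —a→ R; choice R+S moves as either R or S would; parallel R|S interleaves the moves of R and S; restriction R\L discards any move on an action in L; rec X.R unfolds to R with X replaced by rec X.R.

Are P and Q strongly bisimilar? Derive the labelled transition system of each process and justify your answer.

LTS(P): 2 reachable states
  s0 = (0 | 0)\{a} + (0 | 0 + b.0) :: —b→ s1
  s1 = 0 :: ·
LTS(Q): 1 reachable states
  t0 = (0 | 0)\{a} + (0 | 0 + 0) :: ·
Partition-refinement fixed point:
  B0 = {s0}
  B1 = {s1, t0}
s0 ∈ B0, t0 ∈ B1 → different blocks

not bisimilar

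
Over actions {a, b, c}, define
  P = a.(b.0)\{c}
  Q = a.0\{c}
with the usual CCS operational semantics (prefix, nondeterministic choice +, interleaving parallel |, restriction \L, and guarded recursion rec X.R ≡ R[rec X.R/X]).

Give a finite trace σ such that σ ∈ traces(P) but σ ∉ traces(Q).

Reachable graph of P (3 states):
  s0 = a.(b.0)\{c} has moves ··a··> s1
  s1 = (b.0)\{c} has moves ··b··> s2
  s2 = 0\{c} has moves deadlocked
Reachable graph of Q (2 states):
  t0 = a.0\{c} has moves ··a··> t1
  t1 = 0\{c} has moves deadlocked
Executing ab from P (initial set {s0}):
  [1] a ⇒ {s1}
  [2] b ⇒ {s2}
  ✓ P
Executing ab from Q (initial set {t0}):
  [1] a ⇒ {t1}
  [2] b ⇒ no successor for Q

ab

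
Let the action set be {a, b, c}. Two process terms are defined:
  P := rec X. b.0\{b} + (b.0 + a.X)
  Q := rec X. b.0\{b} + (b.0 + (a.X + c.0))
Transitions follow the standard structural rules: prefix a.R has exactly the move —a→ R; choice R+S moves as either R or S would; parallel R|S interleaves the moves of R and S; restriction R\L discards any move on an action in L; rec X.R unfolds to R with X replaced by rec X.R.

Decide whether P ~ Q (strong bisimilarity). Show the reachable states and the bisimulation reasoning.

LTS(P): 3 reachable states
  s0 = rec X. b.0\{b} + (b.0 + a.X) :: ··a··> s0, ··b··> s1, ··b··> s2
  s1 = 0 :: ·
  s2 = 0\{b} :: ·
LTS(Q): 3 reachable states
  t0 = rec X. b.0\{b} + (b.0 + (a.X + c.0)) :: ··a··> t0, ··b··> t1, ··b··> t2, ··c··> t1
  t1 = 0 :: ·
  t2 = 0\{b} :: ·
Coarsest stable partition (strong bisimilarity classes):
  B0 = {s0}
  B1 = {s1, s2, t1, t2}
  B2 = {t0}
s0 ∈ B0, t0 ∈ B2 → different blocks

not bisimilar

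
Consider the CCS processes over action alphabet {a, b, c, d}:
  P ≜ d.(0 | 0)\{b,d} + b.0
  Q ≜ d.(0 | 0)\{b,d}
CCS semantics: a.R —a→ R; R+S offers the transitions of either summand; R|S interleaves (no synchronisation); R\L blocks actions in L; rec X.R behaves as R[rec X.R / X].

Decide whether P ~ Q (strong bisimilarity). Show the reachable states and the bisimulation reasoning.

P's transition system — 3 states:
  m0 = d.(0 | 0)\{b,d} + b.0 :: ··b··> m1, ··d··> m2
  m1 = 0 :: deadlocked
  m2 = (0 | 0)\{b,d} :: deadlocked
Q's transition system — 2 states:
  n0 = d.(0 | 0)\{b,d} :: ··d··> n1
  n1 = (0 | 0)\{b,d} :: deadlocked
Bisimilarity quotient blocks:
  B0 = {m0}
  B1 = {m1, m2, n1}
  B2 = {n0}
m0 ∈ B0, n0 ∈ B2 → different blocks

P ≁ Q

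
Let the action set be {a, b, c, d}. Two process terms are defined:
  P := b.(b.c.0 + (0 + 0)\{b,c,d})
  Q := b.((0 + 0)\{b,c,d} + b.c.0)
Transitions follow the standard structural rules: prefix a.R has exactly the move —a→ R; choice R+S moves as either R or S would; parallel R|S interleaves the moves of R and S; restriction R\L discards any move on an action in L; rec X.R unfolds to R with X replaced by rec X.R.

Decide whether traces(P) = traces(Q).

Reachable graph of P (4 states):
  s0 = b.(b.c.0 + (0 + 0)\{b,c,d}) | --b--▸ s1
  s1 = b.c.0 + (0 + 0)\{b,c,d} | --b--▸ s2
  s2 = c.0 | --c--▸ s3
  s3 = 0 | stopped
Reachable graph of Q (4 states):
  t0 = b.((0 + 0)\{b,c,d} + b.c.0) | --b--▸ t1
  t1 = (0 + 0)\{b,c,d} + b.c.0 | --b--▸ t2
  t2 = c.0 | --c--▸ t3
  t3 = 0 | stopped
Coarsest stable partition (strong bisimilarity classes):
  B0 = {s0, t0}
  B1 = {s1, t1}
  B2 = {s2, t2}
  B3 = {s3, t3}
s0 ∈ B0, t0 ∈ B0 → same block
Bisimilar ⇒ trace-equivalent.

traces(P) = traces(Q)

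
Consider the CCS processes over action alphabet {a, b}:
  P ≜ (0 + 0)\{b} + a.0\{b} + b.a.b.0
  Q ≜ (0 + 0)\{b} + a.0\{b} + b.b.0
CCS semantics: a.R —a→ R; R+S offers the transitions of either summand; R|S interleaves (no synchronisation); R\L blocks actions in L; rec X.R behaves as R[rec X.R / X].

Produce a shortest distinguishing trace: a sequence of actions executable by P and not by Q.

ba

Reachable graph of P (5 states):
  m0 = (0 + 0)\{b} + a.0\{b} + b.a.b.0 has moves -a-> m1, -b-> m2
  m1 = 0\{b} has moves ·
  m2 = a.b.0 has moves -a-> m3
  m3 = b.0 has moves -b-> m4
  m4 = 0 has moves ·
Reachable graph of Q (4 states):
  n0 = (0 + 0)\{b} + a.0\{b} + b.b.0 has moves -a-> n1, -b-> n2
  n1 = 0\{b} has moves ·
  n2 = b.0 has moves -b-> n3
  n3 = 0 has moves ·
Run σ = ⟨ba⟩ on P: start {m0}
  after b @ step 1: {m2}
  after a @ step 2: {m3}
  ✓ P
Run σ = ⟨ba⟩ on Q: start {n0}
  after b @ step 1: {n2}
  after a @ step 2: no successor for Q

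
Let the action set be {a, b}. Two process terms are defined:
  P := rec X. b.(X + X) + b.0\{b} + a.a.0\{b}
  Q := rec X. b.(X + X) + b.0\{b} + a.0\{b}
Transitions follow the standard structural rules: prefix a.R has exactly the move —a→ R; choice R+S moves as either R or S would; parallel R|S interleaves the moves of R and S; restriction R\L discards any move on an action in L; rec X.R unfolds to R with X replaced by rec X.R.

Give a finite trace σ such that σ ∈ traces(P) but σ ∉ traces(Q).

LTS(P): 4 reachable states
  s0 = rec X. b.(X + X) + b.0\{b} + a.a.0\{b} ⊢ -a-> s1, -b-> s2, -b-> s3
  s1 = a.0\{b} ⊢ -a-> s3
  s2 = (rec X. b.(X + X) + b.0\{b} + a.a.0\{b}) + (rec X. b.(X + X) + b.0\{b} + a.a.0\{b}) ⊢ -a-> s1, -b-> s2, -b-> s3
  s3 = 0\{b} ⊢ ·
LTS(Q): 3 reachable states
  t0 = rec X. b.(X + X) + b.0\{b} + a.0\{b} ⊢ -a-> t1, -b-> t1, -b-> t2
  t1 = 0\{b} ⊢ ·
  t2 = (rec X. b.(X + X) + b.0\{b} + a.0\{b}) + (rec X. b.(X + X) + b.0\{b} + a.0\{b}) ⊢ -a-> t1, -b-> t1, -b-> t2
Run σ = ⟨aa⟩ on P: start {s0}
  after a @ step 1: {s1}
  after a @ step 2: {s3}
  — P admits the full trace.
Run σ = ⟨aa⟩ on Q: start {t0}
  after a @ step 1: {t1}
  after a @ step 2: ∅ (Q stuck)

aa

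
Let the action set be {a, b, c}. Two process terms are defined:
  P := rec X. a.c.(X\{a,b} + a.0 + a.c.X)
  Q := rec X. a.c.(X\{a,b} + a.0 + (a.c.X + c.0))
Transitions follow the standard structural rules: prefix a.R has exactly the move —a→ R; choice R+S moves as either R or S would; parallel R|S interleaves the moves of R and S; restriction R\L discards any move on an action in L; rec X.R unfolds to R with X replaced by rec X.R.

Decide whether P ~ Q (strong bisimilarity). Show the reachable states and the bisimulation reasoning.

Reachable graph of P (5 states):
  s0 = rec X. a.c.(X\{a,b} + a.0 + a.c.X) ⊢ -a-> s1
  s1 = c.((rec X. a.c.(X\{a,b} + a.0 + a.c.X))\{a,b} + a.0 + a.c.(rec X. a.c.(X\{a,b} + a.0 + a.c.X))) ⊢ -c-> s2
  s2 = (rec X. a.c.(X\{a,b} + a.0 + a.c.X))\{a,b} + a.0 + a.c.(rec X. a.c.(X\{a,b} + a.0 + a.c.X)) ⊢ -a-> s3, -a-> s4
  s3 = 0 ⊢ deadlocked
  s4 = c.(rec X. a.c.(X\{a,b} + a.0 + a.c.X)) ⊢ -c-> s0
Reachable graph of Q (5 states):
  t0 = rec X. a.c.(X\{a,b} + a.0 + (a.c.X + c.0)) ⊢ -a-> t1
  t1 = c.((rec X. a.c.(X\{a,b} + a.0 + (a.c.X + c.0)))\{a,b} + a.0 + (a.c.(rec X. a.c.(X\{a,b} + a.0 + (a.c.X + c.0))) + c.0)) ⊢ -c-> t2
  t2 = (rec X. a.c.(X\{a,b} + a.0 + (a.c.X + c.0)))\{a,b} + a.0 + (a.c.(rec X. a.c.(X\{a,b} + a.0 + (a.c.X + c.0))) + c.0) ⊢ -a-> t3, -a-> t4, -c-> t3
  t3 = 0 ⊢ deadlocked
  t4 = c.(rec X. a.c.(X\{a,b} + a.0 + (a.c.X + c.0))) ⊢ -c-> t0
Partition-refinement fixed point:
  B0 = {s0}
  B1 = {s1}
  B2 = {s2}
  B3 = {s3, t3}
  B4 = {s4}
  B5 = {t0}
  B6 = {t1}
  B7 = {t2}
  B8 = {t4}
s0 ∈ B0, t0 ∈ B5 → different blocks

P ≁ Q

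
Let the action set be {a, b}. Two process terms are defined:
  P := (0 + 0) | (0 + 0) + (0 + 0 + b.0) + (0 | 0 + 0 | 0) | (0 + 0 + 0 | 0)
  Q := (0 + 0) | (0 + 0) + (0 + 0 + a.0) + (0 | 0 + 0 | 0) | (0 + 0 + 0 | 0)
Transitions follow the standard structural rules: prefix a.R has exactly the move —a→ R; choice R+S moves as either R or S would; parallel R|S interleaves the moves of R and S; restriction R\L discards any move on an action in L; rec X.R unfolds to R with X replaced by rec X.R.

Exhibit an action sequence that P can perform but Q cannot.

P's transition system — 2 states:
  m0 = (0 + 0) | (0 + 0) + (0 + 0 + b.0) + (0 | 0 + 0 | 0) | (0 + 0 + 0 | 0) ⊢ —b→ m1
  m1 = 0 ⊢ deadlocked
Q's transition system — 2 states:
  n0 = (0 + 0) | (0 + 0) + (0 + 0 + a.0) + (0 | 0 + 0 | 0) | (0 + 0 + 0 | 0) ⊢ —a→ n1
  n1 = 0 ⊢ deadlocked
Run σ = ⟨b⟩ on P: start {m0}
  after b @ step 1: {m1}
  P completes σ.
Run σ = ⟨b⟩ on Q: start {n0}
  after b @ step 1: ∅ (Q stuck)

b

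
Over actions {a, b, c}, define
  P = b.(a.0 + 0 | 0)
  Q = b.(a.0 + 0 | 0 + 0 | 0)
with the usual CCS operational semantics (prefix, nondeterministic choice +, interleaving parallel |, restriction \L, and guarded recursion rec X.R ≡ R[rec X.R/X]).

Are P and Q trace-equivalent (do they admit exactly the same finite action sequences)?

P's transition system — 3 states:
  p0 = b.(a.0 + 0 | 0) → -b-> p1
  p1 = a.0 + 0 | 0 → -a-> p2
  p2 = 0 → deadlocked
Q's transition system — 3 states:
  q0 = b.(a.0 + 0 | 0 + 0 | 0) → -b-> q1
  q1 = a.0 + 0 | 0 + 0 | 0 → -a-> q2
  q2 = 0 → deadlocked
Partition-refinement fixed point:
  B0 = {p0, q0}
  B1 = {p1, q1}
  B2 = {p2, q2}
p0 ∈ B0, q0 ∈ B0 → same block
Bisimilar ⇒ trace-equivalent.

traces(P) = traces(Q)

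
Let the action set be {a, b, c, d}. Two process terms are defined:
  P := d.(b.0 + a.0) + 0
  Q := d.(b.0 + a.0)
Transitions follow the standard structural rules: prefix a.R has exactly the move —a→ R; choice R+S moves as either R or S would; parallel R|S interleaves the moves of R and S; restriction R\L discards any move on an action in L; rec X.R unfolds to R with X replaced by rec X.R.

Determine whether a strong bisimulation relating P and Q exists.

YES

Reachable graph of P (3 states):
  s0 = d.(b.0 + a.0) + 0 ⊢ --d--▸ s1
  s1 = b.0 + a.0 ⊢ --a--▸ s2, --b--▸ s2
  s2 = 0 ⊢ (no moves)
Reachable graph of Q (3 states):
  t0 = d.(b.0 + a.0) ⊢ --d--▸ t1
  t1 = b.0 + a.0 ⊢ --a--▸ t2, --b--▸ t2
  t2 = 0 ⊢ (no moves)
Coarsest stable partition (strong bisimilarity classes):
  B0 = {s0, t0}
  B1 = {s1, t1}
  B2 = {s2, t2}
s0 ∈ B0, t0 ∈ B0 → same block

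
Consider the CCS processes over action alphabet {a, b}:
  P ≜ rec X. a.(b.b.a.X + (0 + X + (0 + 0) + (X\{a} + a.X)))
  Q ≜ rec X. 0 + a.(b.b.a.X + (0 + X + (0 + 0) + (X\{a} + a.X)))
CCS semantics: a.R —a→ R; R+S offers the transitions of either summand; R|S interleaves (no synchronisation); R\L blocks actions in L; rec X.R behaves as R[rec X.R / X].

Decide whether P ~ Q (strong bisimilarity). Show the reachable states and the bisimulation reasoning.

LTS(P): 4 reachable states
  s0 = rec X. a.(b.b.a.X + (0 + X + (0 + 0) + (X\{a} + a.X))) → ··a··> s1
  s1 = b.b.a.(rec X. a.(b.b.a.X + (0 + X + (0 + 0) + (X\{a} + a.X)))) + (0 + (rec X. a.(b.b.a.X + (0 + X + (0 + 0) + (X\{a} + a.X)))) + (0 + 0) + ((rec X. a.(b.b.a.X + (0 + X + (0 + 0) + (X\{a} + a.X))))\{a} + a.(rec X. a.(b.b.a.X + (0 + X + (0 + 0) + (X\{a} + a.X)))))) → ··a··> s0, ··a··> s1, ··b··> s2
  s2 = b.a.(rec X. a.(b.b.a.X + (0 + X + (0 + 0) + (X\{a} + a.X)))) → ··b··> s3
  s3 = a.(rec X. a.(b.b.a.X + (0 + X + (0 + 0) + (X\{a} + a.X)))) → ··a··> s0
LTS(Q): 4 reachable states
  t0 = rec X. 0 + a.(b.b.a.X + (0 + X + (0 + 0) + (X\{a} + a.X))) → ··a··> t1
  t1 = b.b.a.(rec X. 0 + a.(b.b.a.X + (0 + X + (0 + 0) + (X\{a} + a.X)))) + (0 + (rec X. 0 + a.(b.b.a.X + (0 + X + (0 + 0) + (X\{a} + a.X)))) + (0 + 0) + ((rec X. 0 + a.(b.b.a.X + (0 + X + (0 + 0) + (X\{a} + a.X))))\{a} + a.(rec X. 0 + a.(b.b.a.X + (0 + X + (0 + 0) + (X\{a} + a.X)))))) → ··a··> t0, ··a··> t1, ··b··> t2
  t2 = b.a.(rec X. 0 + a.(b.b.a.X + (0 + X + (0 + 0) + (X\{a} + a.X)))) → ··b··> t3
  t3 = a.(rec X. 0 + a.(b.b.a.X + (0 + X + (0 + 0) + (X\{a} + a.X)))) → ··a··> t0
Coarsest stable partition (strong bisimilarity classes):
  B0 = {s0, t0}
  B1 = {s1, t1}
  B2 = {s2, t2}
  B3 = {s3, t3}
s0 ∈ B0, t0 ∈ B0 → same block

YES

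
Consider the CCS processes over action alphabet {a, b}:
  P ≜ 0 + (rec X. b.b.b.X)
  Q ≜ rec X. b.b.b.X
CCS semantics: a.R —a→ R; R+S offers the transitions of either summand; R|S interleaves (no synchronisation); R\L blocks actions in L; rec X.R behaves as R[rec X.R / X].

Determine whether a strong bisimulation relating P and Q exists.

YES

Reachable graph of P (4 states):
  p0 = 0 + (rec X. b.b.b.X) :: -b-> p1
  p1 = b.b.(rec X. b.b.b.X) :: -b-> p2
  p2 = b.(rec X. b.b.b.X) :: -b-> p3
  p3 = rec X. b.b.b.X :: -b-> p1
Reachable graph of Q (3 states):
  q0 = rec X. b.b.b.X :: -b-> q1
  q1 = b.b.(rec X. b.b.b.X) :: -b-> q2
  q2 = b.(rec X. b.b.b.X) :: -b-> q0
Coarsest stable partition (strong bisimilarity classes):
  B0 = {p0, p1, p2, p3, q0, q1, q2}
p0 ∈ B0, q0 ∈ B0 → same block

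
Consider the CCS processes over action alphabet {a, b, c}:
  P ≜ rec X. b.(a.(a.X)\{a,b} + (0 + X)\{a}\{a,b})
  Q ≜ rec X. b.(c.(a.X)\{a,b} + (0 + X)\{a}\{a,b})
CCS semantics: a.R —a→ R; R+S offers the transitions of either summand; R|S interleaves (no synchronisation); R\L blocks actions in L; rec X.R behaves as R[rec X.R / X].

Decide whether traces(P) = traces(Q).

P's transition system — 3 states:
  u0 = rec X. b.(a.(a.X)\{a,b} + (0 + X)\{a}\{a,b}) has moves --b--▸ u1
  u1 = a.(a.(rec X. b.(a.(a.X)\{a,b} + (0 + X)\{a}\{a,b})))\{a,b} + (0 + (rec X. b.(a.(a.X)\{a,b} + (0 + X)\{a}\{a,b})))\{a}\{a,b} has moves --a--▸ u2
  u2 = (a.(rec X. b.(a.(a.X)\{a,b} + (0 + X)\{a}\{a,b})))\{a,b} has moves stopped
Q's transition system — 3 states:
  v0 = rec X. b.(c.(a.X)\{a,b} + (0 + X)\{a}\{a,b}) has moves --b--▸ v1
  v1 = c.(a.(rec X. b.(c.(a.X)\{a,b} + (0 + X)\{a}\{a,b})))\{a,b} + (0 + (rec X. b.(c.(a.X)\{a,b} + (0 + X)\{a}\{a,b})))\{a}\{a,b} has moves --c--▸ v2
  v2 = (a.(rec X. b.(c.(a.X)\{a,b} + (0 + X)\{a}\{a,b})))\{a,b} has moves stopped
Trace ⟨ba⟩ through P, begin at {u0}:
  [1] b ⇒ {u1}
  [2] a ⇒ {u2}
  — P admits the full trace.
Trace ⟨ba⟩ through Q, begin at {v0}:
  [1] b ⇒ {v1}
  [2] a ⇒ no successor for Q

trace-distinct — witness ⟨ba⟩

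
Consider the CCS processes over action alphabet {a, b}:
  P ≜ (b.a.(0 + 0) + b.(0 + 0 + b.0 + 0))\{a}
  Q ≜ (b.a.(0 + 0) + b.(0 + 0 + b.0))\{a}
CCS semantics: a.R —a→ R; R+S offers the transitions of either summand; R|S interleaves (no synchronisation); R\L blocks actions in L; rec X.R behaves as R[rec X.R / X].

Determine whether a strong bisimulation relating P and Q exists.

P's transition system — 4 states:
  p0 = (b.a.(0 + 0) + b.(0 + 0 + b.0 + 0))\{a} ⊢ ··b··> p1, ··b··> p2
  p1 = (0 + 0 + b.0 + 0)\{a} ⊢ ··b··> p3
  p2 = (a.(0 + 0))\{a} ⊢ ·
  p3 = 0\{a} ⊢ ·
Q's transition system — 4 states:
  q0 = (b.a.(0 + 0) + b.(0 + 0 + b.0))\{a} ⊢ ··b··> q1, ··b··> q2
  q1 = (0 + 0 + b.0)\{a} ⊢ ··b··> q3
  q2 = (a.(0 + 0))\{a} ⊢ ·
  q3 = 0\{a} ⊢ ·
Coarsest stable partition (strong bisimilarity classes):
  B0 = {p0, q0}
  B1 = {p2, p3, q2, q3}
  B2 = {p1, q1}
p0 ∈ B0, q0 ∈ B0 → same block

P ~ Q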